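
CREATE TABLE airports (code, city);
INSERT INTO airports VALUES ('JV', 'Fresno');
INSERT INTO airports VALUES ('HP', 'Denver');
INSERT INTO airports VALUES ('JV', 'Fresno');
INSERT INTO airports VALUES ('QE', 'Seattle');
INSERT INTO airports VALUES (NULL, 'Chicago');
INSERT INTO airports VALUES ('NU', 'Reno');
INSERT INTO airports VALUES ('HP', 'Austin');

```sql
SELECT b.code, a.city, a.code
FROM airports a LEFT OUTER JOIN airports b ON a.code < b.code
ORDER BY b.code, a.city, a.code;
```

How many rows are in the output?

LEFT JOIN keeps every row from `airports a`; unmatched rows get NULL for `airports b`'s columns.
Matching on a.code < b.code. A NULL in a compared column never satisfies the condition.
Matched pairs: 13; unmatched a rows kept: 2.
Total: 13 matched + 2 padded = 15 rows.

15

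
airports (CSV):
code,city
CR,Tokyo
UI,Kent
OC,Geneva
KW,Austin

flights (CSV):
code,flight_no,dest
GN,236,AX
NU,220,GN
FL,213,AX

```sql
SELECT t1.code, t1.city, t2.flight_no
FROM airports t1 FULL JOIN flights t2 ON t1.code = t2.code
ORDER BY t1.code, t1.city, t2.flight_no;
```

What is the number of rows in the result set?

7

FULL OUTER JOIN keeps every row from both sides; unmatched rows get NULL for the other side's columns.
Matching on t1.code = t2.code.
Matched pairs: 0; unmatched t1 rows kept: 4; unmatched t2 rows kept: 3.
Total: 0 matched + 7 padded = 7 rows.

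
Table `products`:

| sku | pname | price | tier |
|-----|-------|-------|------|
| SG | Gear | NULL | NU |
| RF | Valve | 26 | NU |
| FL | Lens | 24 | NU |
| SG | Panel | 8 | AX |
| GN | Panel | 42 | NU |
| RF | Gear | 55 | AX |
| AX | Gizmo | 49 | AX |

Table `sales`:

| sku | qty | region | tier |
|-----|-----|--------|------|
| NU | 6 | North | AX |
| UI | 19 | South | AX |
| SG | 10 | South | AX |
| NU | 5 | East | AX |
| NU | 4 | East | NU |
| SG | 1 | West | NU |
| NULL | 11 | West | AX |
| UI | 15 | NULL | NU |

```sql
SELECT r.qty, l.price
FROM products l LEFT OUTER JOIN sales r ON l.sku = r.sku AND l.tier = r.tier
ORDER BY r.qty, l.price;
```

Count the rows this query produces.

LEFT JOIN keeps every row from `products`; unmatched rows get NULL for `sales`'s columns.
Matching on l.sku = r.sku AND l.tier = r.tier. A NULL in a compared column never satisfies the condition.
- l[0] sku=SG, tier=NU → 1 match(es) in r → 1 row(s).
- l[1] sku=RF, tier=NU → no match; kept with NULLs on the r side.
- l[2] sku=FL, tier=NU → no match; kept with NULLs on the r side.
- l[3] sku=SG, tier=AX → 1 match(es) in r → 1 row(s).
- l[4] sku=GN, tier=NU → no match; kept with NULLs on the r side.
- l[5] sku=RF, tier=AX → no match; kept with NULLs on the r side.
- l[6] sku=AX, tier=AX → no match; kept with NULLs on the r side.
Total: 2 matched + 5 padded = 7 rows.

7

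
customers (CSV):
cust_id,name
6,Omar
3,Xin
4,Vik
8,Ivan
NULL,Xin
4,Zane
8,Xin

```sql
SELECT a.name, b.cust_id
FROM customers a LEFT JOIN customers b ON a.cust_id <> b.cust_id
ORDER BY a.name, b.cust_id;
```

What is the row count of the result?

27

LEFT JOIN keeps every row from `customers a`; unmatched rows get NULL for `customers b`'s columns.
Matching on a.cust_id <> b.cust_id. A NULL in a compared column never satisfies the condition.
- a row (cust_id=6): matches 5 b row(s) → 5 output row(s).
- a row (cust_id=3): matches 5 b row(s) → 5 output row(s).
- a row (cust_id=4): matches 4 b row(s) → 4 output row(s).
- a row (cust_id=8): matches 4 b row(s) → 4 output row(s).
- a row (cust_id=NULL): no match → kept, b columns NULL.
- a row (cust_id=4): matches 4 b row(s) → 4 output row(s).
- a row (cust_id=8): matches 4 b row(s) → 4 output row(s).
Total: 26 matched + 1 padded = 27 rows.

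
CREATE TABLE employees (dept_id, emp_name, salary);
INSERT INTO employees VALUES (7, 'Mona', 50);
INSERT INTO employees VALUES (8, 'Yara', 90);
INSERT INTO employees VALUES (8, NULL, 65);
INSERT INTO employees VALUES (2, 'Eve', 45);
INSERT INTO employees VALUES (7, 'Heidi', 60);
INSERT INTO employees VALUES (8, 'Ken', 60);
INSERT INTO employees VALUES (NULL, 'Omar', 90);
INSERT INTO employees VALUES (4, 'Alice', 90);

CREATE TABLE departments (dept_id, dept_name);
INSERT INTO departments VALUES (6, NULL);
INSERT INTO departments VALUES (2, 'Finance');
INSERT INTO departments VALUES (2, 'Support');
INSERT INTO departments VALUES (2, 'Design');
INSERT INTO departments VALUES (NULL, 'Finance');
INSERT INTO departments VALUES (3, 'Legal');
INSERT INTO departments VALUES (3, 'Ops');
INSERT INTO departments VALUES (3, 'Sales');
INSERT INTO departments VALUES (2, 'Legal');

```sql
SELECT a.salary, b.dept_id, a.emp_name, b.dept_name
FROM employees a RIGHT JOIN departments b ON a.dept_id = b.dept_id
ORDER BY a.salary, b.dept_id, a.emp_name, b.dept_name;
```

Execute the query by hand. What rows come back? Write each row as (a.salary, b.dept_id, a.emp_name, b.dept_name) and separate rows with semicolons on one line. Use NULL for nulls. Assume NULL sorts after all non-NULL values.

(45, 2, Eve, Design); (45, 2, Eve, Finance); (45, 2, Eve, Legal); (45, 2, Eve, Support); (NULL, 3, NULL, Legal); (NULL, 3, NULL, Ops); (NULL, 3, NULL, Sales); (NULL, 6, NULL, NULL); (NULL, NULL, NULL, Finance)

RIGHT JOIN keeps every row from `departments`; unmatched rows get NULL for `employees`'s columns.
Matching on a.dept_id = b.dept_id. A NULL in a compared column never satisfies the condition.
- a (dept_id=7) has no partner in b.
- a (dept_id=8) has no partner in b.
- a (dept_id=8) has no partner in b.
- a (dept_id=2) pairs with 4 row(s) of b.
- a (dept_id=7) has no partner in b.
- a (dept_id=8) has no partner in b.
- a (dept_id=NULL) has no partner in b.
- a (dept_id=4) has no partner in b.
- 5 b row(s) had no a match → kept, a columns NULL.
After projecting and ordering:
a.salary | b.dept_id | a.emp_name | b.dept_name
45 | 2 | Eve | Design
45 | 2 | Eve | Finance
45 | 2 | Eve | Legal
45 | 2 | Eve | Support
NULL | 3 | NULL | Legal
NULL | 3 | NULL | Ops
NULL | 3 | NULL | Sales
NULL | 6 | NULL | NULL
NULL | NULL | NULL | Finance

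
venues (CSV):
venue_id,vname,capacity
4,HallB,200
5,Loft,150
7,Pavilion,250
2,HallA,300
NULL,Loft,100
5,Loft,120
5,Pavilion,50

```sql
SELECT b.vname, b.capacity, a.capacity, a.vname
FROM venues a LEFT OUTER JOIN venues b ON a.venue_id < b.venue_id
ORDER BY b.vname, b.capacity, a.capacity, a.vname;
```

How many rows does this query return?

14

LEFT JOIN keeps every row from `venues a`; unmatched rows get NULL for `venues b`'s columns.
Matching on a.venue_id < b.venue_id. A NULL in a compared column never satisfies the condition.
Matched pairs: 12; unmatched a rows kept: 2.
Total: 12 matched + 2 padded = 14 rows.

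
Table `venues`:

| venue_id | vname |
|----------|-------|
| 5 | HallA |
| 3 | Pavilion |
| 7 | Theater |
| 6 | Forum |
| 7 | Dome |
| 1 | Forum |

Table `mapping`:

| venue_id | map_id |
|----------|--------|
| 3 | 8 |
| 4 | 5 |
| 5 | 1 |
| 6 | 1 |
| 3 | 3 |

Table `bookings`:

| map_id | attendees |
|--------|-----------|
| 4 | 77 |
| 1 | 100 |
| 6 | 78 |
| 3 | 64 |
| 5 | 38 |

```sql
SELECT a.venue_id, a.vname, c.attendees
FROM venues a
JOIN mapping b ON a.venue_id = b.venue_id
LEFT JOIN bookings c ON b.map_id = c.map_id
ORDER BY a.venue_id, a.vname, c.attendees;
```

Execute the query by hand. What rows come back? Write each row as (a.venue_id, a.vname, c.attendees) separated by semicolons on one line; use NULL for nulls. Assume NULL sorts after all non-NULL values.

Step 1 — a INNER JOIN b on venue_id → 4 row(s).
Then LEFT JOIN `bookings c` on map_id: each of those 4 rows is kept; rows whose b.map_id has no match in c get NULL for c's columns.

(3, Pavilion, 64); (3, Pavilion, NULL); (5, HallA, 100); (6, Forum, 100)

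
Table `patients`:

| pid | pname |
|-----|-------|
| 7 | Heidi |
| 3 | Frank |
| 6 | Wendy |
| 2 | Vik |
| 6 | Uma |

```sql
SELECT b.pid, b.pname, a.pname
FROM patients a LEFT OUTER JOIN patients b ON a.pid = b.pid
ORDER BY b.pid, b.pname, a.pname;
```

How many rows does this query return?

LEFT JOIN keeps every row from `patients a`; unmatched rows get NULL for `patients b`'s columns.
Matching on a.pid = b.pid.
- a row (pid=7): matches 1 b row(s) → 1 output row(s).
- a row (pid=3): matches 1 b row(s) → 1 output row(s).
- a row (pid=6): matches 2 b row(s) → 2 output row(s).
- a row (pid=2): matches 1 b row(s) → 1 output row(s).
- a row (pid=6): matches 2 b row(s) → 2 output row(s).
Total: 7 rows.

7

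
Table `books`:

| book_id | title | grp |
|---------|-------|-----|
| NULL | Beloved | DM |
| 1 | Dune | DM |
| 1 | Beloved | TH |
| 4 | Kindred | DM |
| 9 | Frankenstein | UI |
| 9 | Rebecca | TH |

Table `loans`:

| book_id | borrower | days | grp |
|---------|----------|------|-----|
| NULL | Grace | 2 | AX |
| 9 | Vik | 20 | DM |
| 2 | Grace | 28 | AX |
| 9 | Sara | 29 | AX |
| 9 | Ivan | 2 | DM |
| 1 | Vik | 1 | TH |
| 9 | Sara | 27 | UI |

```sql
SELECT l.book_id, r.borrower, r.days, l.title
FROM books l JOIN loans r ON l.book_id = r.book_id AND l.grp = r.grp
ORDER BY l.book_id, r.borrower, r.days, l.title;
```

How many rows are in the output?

INNER JOIN keeps only pairs where the ON condition holds.
Matching on l.book_id = r.book_id AND l.grp = r.grp. A NULL in a compared column never satisfies the condition.
- l[0] book_id=NULL, grp=DM → no match; dropped.
- l[1] book_id=1, grp=DM → no match; dropped.
- l[2] book_id=1, grp=TH → 1 match(es) in r → 1 row(s).
- l[3] book_id=4, grp=DM → no match; dropped.
- l[4] book_id=9, grp=UI → 1 match(es) in r → 1 row(s).
- l[5] book_id=9, grp=TH → no match; dropped.
Total: 2 rows.

2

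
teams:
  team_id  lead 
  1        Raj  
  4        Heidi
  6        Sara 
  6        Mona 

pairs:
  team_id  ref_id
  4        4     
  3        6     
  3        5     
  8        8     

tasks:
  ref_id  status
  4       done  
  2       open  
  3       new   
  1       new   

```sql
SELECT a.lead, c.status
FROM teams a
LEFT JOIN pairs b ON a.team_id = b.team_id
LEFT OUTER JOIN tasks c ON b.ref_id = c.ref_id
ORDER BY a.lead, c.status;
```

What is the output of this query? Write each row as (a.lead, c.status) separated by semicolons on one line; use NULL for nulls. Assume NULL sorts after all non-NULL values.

(Heidi, done); (Mona, NULL); (Raj, NULL); (Sara, NULL)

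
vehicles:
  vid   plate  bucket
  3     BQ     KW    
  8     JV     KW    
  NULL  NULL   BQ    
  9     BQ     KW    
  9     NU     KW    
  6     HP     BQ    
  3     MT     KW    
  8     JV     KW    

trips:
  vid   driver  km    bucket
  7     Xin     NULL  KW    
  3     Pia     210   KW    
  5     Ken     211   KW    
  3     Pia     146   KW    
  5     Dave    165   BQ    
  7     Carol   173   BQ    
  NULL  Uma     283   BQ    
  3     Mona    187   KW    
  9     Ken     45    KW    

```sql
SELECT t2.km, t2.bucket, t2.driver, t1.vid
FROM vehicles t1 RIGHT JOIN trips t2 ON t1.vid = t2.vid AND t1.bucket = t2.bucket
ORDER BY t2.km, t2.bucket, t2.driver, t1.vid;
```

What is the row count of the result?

13

RIGHT JOIN keeps every row from `trips`; unmatched rows get NULL for `vehicles`'s columns.
Matching on t1.vid = t2.vid AND t1.bucket = t2.bucket. A NULL in a compared column never satisfies the condition.
Matched pairs: 8; unmatched t2 rows kept: 5.
Total: 8 matched + 5 padded = 13 rows.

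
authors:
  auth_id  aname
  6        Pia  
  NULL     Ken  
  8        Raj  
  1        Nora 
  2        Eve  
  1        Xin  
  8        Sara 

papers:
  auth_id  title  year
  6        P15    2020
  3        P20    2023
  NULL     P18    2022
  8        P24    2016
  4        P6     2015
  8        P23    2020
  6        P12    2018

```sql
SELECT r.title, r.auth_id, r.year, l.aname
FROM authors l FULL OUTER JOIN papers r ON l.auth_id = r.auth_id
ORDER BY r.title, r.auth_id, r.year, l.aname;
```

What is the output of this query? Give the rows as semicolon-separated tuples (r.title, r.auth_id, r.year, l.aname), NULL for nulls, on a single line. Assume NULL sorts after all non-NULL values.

FULL OUTER JOIN keeps every row from both sides; unmatched rows get NULL for the other side's columns.
Matching on l.auth_id = r.auth_id. A NULL in a compared column never satisfies the condition.
Matched pairs: 6; unmatched l rows kept: 4; unmatched r rows kept: 3.

(P12, 6, 2018, Pia); (P15, 6, 2020, Pia); (P18, NULL, 2022, NULL); (P20, 3, 2023, NULL); (P23, 8, 2020, Raj); (P23, 8, 2020, Sara); (P24, 8, 2016, Raj); (P24, 8, 2016, Sara); (P6, 4, 2015, NULL); (NULL, NULL, NULL, Eve); (NULL, NULL, NULL, Ken); (NULL, NULL, NULL, Nora); (NULL, NULL, NULL, Xin)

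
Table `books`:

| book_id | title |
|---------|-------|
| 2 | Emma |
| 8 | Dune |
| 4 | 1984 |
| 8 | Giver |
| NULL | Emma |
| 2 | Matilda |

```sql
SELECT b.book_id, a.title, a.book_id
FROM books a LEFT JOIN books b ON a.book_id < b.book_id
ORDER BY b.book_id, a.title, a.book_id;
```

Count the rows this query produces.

11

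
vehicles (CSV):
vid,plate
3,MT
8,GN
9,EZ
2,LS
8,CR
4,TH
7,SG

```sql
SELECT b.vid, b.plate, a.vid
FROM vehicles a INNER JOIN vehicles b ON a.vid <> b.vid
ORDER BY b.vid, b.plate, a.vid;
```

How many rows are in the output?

40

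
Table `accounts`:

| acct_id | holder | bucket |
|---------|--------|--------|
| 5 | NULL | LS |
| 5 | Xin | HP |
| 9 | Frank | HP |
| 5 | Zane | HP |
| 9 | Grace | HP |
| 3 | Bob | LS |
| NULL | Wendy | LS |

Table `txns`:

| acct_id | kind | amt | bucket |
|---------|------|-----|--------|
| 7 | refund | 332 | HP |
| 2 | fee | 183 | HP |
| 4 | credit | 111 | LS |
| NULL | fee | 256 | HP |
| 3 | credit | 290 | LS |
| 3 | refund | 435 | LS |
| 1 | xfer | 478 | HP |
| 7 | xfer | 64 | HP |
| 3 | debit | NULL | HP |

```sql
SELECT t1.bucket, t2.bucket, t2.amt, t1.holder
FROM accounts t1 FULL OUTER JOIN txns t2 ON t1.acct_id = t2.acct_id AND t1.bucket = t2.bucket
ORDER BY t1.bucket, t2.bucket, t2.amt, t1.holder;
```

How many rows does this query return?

FULL OUTER JOIN keeps every row from both sides; unmatched rows get NULL for the other side's columns.
Matching on t1.acct_id = t2.acct_id AND t1.bucket = t2.bucket. A NULL in a compared column never satisfies the condition.
Matched pairs: 2; unmatched t1 rows kept: 6; unmatched t2 rows kept: 7.
Total: 2 matched + 13 padded = 15 rows.

15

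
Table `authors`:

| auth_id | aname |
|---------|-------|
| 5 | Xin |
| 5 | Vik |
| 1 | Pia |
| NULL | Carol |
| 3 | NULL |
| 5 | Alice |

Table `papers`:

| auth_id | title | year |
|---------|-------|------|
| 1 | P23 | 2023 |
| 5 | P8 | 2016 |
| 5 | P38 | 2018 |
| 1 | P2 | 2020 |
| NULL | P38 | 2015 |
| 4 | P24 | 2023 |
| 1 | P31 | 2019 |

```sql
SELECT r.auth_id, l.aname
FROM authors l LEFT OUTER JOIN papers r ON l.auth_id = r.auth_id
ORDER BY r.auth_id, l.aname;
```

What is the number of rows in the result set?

LEFT JOIN keeps every row from `authors`; unmatched rows get NULL for `papers`'s columns.
Matching on l.auth_id = r.auth_id. A NULL in a compared column never satisfies the condition.
- l row (auth_id=5): matches 2 r row(s) → 2 output row(s).
- l row (auth_id=5): matches 2 r row(s) → 2 output row(s).
- l row (auth_id=1): matches 3 r row(s) → 3 output row(s).
- l row (auth_id=NULL): no match → kept, r columns NULL.
- l row (auth_id=3): no match → kept, r columns NULL.
- l row (auth_id=5): matches 2 r row(s) → 2 output row(s).
Total: 9 matched + 2 padded = 11 rows.

11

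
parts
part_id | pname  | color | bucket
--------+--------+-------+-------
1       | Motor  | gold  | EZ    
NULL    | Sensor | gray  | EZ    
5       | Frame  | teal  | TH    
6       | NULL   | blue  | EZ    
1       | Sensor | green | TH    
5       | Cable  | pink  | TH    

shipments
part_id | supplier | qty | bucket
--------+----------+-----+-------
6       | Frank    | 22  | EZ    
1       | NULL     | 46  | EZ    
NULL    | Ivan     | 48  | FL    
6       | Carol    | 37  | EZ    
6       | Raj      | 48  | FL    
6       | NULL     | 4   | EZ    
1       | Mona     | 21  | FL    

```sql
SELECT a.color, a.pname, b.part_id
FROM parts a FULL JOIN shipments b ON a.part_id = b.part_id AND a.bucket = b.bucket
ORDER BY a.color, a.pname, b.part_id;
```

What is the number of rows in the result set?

11

FULL OUTER JOIN keeps every row from both sides; unmatched rows get NULL for the other side's columns.
Matching on a.part_id = b.part_id AND a.bucket = b.bucket. A NULL in a compared column never satisfies the condition.
- a row (part_id=1, bucket=EZ): matches 1 b row(s) → 1 output row(s).
- a row (part_id=NULL, bucket=EZ): no match → kept, b columns NULL.
- a row (part_id=5, bucket=TH): no match → kept, b columns NULL.
- a row (part_id=6, bucket=EZ): matches 3 b row(s) → 3 output row(s).
- a row (part_id=1, bucket=TH): no match → kept, b columns NULL.
- a row (part_id=5, bucket=TH): no match → kept, b columns NULL.
- plus 3 unmatched b row(s), each kept with NULL a columns.
Total: 4 matched + 7 padded = 11 rows.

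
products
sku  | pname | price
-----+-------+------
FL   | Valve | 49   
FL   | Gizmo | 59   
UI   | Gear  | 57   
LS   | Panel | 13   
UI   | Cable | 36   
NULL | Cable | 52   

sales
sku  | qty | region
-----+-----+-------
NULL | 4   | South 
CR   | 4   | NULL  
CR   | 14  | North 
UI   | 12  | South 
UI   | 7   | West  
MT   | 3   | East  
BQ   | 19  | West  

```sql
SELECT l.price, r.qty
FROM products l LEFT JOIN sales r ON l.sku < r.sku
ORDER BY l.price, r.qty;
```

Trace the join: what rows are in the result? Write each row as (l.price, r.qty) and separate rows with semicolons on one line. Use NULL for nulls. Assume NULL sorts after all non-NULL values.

LEFT JOIN keeps every row from `products`; unmatched rows get NULL for `sales`'s columns.
Matching on l.sku < r.sku. A NULL in a compared column never satisfies the condition.
Matched pairs: 9; unmatched l rows kept: 3.

(13, 3); (13, 7); (13, 12); (36, NULL); (49, 3); (49, 7); (49, 12); (52, NULL); (57, NULL); (59, 3); (59, 7); (59, 12)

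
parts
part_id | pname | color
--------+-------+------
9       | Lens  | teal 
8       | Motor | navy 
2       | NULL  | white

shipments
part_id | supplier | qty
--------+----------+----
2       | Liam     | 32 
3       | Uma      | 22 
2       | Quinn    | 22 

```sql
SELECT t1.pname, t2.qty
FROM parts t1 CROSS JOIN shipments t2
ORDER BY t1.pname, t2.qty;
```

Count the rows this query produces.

9

CROSS JOIN pairs every row of `parts` with every row of `shipments`: 3 × 3 = 9 rows.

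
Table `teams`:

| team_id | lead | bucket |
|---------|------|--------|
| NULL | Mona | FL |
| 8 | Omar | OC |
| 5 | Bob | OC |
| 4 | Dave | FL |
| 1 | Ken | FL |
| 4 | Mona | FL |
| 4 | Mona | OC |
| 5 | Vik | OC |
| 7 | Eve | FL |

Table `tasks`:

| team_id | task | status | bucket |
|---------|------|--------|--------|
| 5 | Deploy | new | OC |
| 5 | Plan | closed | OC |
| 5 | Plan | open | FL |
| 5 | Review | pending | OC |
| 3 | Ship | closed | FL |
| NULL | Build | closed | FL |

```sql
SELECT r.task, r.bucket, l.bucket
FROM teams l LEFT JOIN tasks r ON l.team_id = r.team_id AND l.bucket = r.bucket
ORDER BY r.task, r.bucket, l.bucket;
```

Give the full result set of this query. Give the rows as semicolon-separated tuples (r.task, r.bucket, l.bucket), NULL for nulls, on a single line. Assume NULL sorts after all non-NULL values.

(Deploy, OC, OC); (Deploy, OC, OC); (Plan, OC, OC); (Plan, OC, OC); (Review, OC, OC); (Review, OC, OC); (NULL, NULL, FL); (NULL, NULL, FL); (NULL, NULL, FL); (NULL, NULL, FL); (NULL, NULL, FL); (NULL, NULL, OC); (NULL, NULL, OC)

LEFT JOIN keeps every row from `teams`; unmatched rows get NULL for `tasks`'s columns.
Matching on l.team_id = r.team_id AND l.bucket = r.bucket. A NULL in a compared column never satisfies the condition.
- team_id=NULL, bucket=FL: no r row matches, row kept with r columns NULL.
- team_id=8, bucket=OC: no r row matches, row kept with r columns NULL.
- team_id=5, bucket=OC: 3 matching r row(s), so 3 row(s) emitted.
- team_id=4, bucket=FL: no r row matches, row kept with r columns NULL.
- team_id=1, bucket=FL: no r row matches, row kept with r columns NULL.
- team_id=4, bucket=FL: no r row matches, row kept with r columns NULL.
- team_id=4, bucket=OC: no r row matches, row kept with r columns NULL.
- team_id=5, bucket=OC: 3 matching r row(s), so 3 row(s) emitted.
- team_id=7, bucket=FL: no r row matches, row kept with r columns NULL.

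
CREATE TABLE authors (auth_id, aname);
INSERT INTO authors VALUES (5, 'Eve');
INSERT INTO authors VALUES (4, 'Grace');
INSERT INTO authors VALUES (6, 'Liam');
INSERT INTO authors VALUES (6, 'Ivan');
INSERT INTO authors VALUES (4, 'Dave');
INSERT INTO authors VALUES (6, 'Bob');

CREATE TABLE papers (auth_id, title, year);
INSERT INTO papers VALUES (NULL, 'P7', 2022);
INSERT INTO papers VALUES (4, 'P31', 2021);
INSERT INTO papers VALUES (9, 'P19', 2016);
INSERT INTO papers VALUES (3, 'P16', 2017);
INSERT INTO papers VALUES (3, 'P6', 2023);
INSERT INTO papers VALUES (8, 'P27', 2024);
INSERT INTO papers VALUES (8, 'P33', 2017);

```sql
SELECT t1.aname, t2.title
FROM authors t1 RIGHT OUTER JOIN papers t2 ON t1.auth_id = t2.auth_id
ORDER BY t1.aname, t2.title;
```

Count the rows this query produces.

8

RIGHT JOIN keeps every row from `papers`; unmatched rows get NULL for `authors`'s columns.
Matching on t1.auth_id = t2.auth_id. A NULL in a compared column never satisfies the condition.
- t1 row (auth_id=5): no match.
- t1 row (auth_id=4): matches 1 t2 row(s) → 1 output row(s).
- t1 row (auth_id=6): no match.
- t1 row (auth_id=6): no match.
- t1 row (auth_id=4): matches 1 t2 row(s) → 1 output row(s).
- t1 row (auth_id=6): no match.
- plus 6 unmatched t2 row(s), each kept with NULL t1 columns.
Total: 2 matched + 6 padded = 8 rows.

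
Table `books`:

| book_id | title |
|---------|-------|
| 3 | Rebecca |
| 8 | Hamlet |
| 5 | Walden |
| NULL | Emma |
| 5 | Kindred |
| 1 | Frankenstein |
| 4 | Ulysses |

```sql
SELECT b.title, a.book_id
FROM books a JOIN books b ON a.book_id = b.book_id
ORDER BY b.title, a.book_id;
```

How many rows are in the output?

INNER JOIN keeps only pairs where the ON condition holds.
Matching on a.book_id = b.book_id. A NULL in a compared column never satisfies the condition.
Matched pairs: 8.
Total: 8 rows.

8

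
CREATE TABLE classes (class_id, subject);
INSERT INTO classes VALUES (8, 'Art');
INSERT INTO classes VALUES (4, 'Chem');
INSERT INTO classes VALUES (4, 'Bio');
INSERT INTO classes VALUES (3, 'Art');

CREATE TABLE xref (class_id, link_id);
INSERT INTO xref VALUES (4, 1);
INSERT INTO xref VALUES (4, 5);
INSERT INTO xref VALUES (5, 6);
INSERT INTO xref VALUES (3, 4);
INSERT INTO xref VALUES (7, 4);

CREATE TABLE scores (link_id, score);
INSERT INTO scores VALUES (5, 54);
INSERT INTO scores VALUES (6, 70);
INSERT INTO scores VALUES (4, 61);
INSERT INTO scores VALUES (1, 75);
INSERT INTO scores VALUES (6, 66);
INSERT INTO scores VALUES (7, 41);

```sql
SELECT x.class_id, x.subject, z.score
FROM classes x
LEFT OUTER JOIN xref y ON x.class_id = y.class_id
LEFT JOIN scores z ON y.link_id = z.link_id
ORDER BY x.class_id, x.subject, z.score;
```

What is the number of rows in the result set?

6

Evaluate left to right. First `classes x LEFT JOIN xref y` on class_id: 6 row(s).
Then LEFT JOIN `scores z` on link_id: each of those 6 rows is kept; rows whose y.link_id has no match in z get NULL for z's columns.
Result: 6 row(s).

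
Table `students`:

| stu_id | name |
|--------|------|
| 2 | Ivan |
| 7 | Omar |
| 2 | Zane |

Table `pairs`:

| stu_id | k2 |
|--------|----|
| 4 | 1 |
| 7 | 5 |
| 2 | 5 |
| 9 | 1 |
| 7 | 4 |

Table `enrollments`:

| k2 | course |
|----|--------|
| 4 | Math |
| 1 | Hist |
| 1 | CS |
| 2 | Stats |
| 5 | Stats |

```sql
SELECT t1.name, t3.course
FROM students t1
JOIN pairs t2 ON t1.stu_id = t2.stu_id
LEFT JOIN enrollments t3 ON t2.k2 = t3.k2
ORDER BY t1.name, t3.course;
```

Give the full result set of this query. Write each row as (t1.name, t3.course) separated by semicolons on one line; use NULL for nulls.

Step 1 — t1 INNER JOIN t2 on stu_id → 4 row(s).
Then LEFT JOIN `enrollments t3` on k2: each of those 4 rows is kept; rows whose t2.k2 has no match in t3 get NULL for t3's columns.

(Ivan, Stats); (Omar, Math); (Omar, Stats); (Zane, Stats)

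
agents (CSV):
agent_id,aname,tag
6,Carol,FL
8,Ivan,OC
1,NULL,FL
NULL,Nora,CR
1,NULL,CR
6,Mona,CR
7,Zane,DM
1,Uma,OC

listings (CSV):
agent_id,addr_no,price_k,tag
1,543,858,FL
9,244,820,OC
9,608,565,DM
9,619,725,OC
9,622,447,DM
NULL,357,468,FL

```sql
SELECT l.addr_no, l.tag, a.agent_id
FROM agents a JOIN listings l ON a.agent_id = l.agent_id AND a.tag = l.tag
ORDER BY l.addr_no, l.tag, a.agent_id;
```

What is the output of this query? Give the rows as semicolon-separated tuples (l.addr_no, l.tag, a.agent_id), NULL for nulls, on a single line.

(543, FL, 1)

INNER JOIN keeps only pairs where the ON condition holds.
Matching on a.agent_id = l.agent_id AND a.tag = l.tag. A NULL in a compared column never satisfies the condition.
- a (agent_id=6, tag=FL) has no partner → excluded.
- a (agent_id=8, tag=OC) has no partner → excluded.
- a (agent_id=1, tag=FL) pairs with 1 row(s) of l.
- a (agent_id=NULL, tag=CR) has no partner → excluded.
- a (agent_id=1, tag=CR) has no partner → excluded.
- a (agent_id=6, tag=CR) has no partner → excluded.
- a (agent_id=7, tag=DM) has no partner → excluded.
- a (agent_id=1, tag=OC) has no partner → excluded.
After projecting and ordering:
l.addr_no | l.tag | a.agent_id
543 | FL | 1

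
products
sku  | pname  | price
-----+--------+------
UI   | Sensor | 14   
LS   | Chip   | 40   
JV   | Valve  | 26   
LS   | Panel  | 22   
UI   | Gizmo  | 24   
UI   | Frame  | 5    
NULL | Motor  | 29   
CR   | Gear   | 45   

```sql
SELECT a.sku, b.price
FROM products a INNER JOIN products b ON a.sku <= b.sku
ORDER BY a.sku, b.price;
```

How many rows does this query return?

32

INNER JOIN keeps only pairs where the ON condition holds.
Matching on a.sku <= b.sku. A NULL in a compared column never satisfies the condition.
- sku=UI: 3 matching b row(s), so 3 row(s) emitted.
- sku=LS: 5 matching b row(s), so 5 row(s) emitted.
- sku=JV: 6 matching b row(s), so 6 row(s) emitted.
- sku=LS: 5 matching b row(s), so 5 row(s) emitted.
- sku=UI: 3 matching b row(s), so 3 row(s) emitted.
- sku=UI: 3 matching b row(s), so 3 row(s) emitted.
- sku=NULL: no matching b row, dropped.
- sku=CR: 7 matching b row(s), so 7 row(s) emitted.
Total: 32 rows.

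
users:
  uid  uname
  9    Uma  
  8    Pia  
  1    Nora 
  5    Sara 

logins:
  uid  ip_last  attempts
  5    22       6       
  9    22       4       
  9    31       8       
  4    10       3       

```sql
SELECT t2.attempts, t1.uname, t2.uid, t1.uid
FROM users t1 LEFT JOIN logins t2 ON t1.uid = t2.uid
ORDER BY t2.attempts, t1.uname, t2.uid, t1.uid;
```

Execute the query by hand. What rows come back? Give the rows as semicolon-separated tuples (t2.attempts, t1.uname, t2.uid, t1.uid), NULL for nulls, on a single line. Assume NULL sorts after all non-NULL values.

(4, Uma, 9, 9); (6, Sara, 5, 5); (8, Uma, 9, 9); (NULL, Nora, NULL, 1); (NULL, Pia, NULL, 8)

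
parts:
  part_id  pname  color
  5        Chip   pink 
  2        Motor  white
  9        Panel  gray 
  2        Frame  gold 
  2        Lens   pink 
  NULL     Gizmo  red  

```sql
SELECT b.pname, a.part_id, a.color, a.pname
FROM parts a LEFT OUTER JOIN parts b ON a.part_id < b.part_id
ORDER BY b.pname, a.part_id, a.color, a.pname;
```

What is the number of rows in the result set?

9

LEFT JOIN keeps every row from `parts a`; unmatched rows get NULL for `parts b`'s columns.
Matching on a.part_id < b.part_id. A NULL in a compared column never satisfies the condition.
- a[0] part_id=5 → 1 match(es) in b → 1 row(s).
- a[1] part_id=2 → 2 match(es) in b → 2 row(s).
- a[2] part_id=9 → no match; kept with NULLs on the b side.
- a[3] part_id=2 → 2 match(es) in b → 2 row(s).
- a[4] part_id=2 → 2 match(es) in b → 2 row(s).
- a[5] part_id=NULL → no match; kept with NULLs on the b side.
Total: 7 matched + 2 padded = 9 rows.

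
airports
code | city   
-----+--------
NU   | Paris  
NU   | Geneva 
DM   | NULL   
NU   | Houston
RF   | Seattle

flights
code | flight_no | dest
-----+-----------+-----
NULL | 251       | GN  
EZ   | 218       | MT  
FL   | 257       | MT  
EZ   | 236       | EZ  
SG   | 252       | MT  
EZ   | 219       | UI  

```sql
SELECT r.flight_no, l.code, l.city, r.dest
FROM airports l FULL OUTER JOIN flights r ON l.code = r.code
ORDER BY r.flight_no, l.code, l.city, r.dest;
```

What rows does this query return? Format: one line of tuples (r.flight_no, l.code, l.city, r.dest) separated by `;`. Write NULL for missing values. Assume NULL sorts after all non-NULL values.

FULL OUTER JOIN keeps every row from both sides; unmatched rows get NULL for the other side's columns.
Matching on l.code = r.code. A NULL in a compared column never satisfies the condition.
Matched pairs: 0; unmatched l rows kept: 5; unmatched r rows kept: 6.

(218, NULL, NULL, MT); (219, NULL, NULL, UI); (236, NULL, NULL, EZ); (251, NULL, NULL, GN); (252, NULL, NULL, MT); (257, NULL, NULL, MT); (NULL, DM, NULL, NULL); (NULL, NU, Geneva, NULL); (NULL, NU, Houston, NULL); (NULL, NU, Paris, NULL); (NULL, RF, Seattle, NULL)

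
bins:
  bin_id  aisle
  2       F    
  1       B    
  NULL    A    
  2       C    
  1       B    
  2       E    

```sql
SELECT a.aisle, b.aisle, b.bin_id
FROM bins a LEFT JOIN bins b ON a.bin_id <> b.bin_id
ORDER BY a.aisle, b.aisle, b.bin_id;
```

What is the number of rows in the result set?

LEFT JOIN keeps every row from `bins a`; unmatched rows get NULL for `bins b`'s columns.
Matching on a.bin_id <> b.bin_id. A NULL in a compared column never satisfies the condition.
- a row (bin_id=2): matches 2 b row(s) → 2 output row(s).
- a row (bin_id=1): matches 3 b row(s) → 3 output row(s).
- a row (bin_id=NULL): no match → kept, b columns NULL.
- a row (bin_id=2): matches 2 b row(s) → 2 output row(s).
- a row (bin_id=1): matches 3 b row(s) → 3 output row(s).
- a row (bin_id=2): matches 2 b row(s) → 2 output row(s).
Total: 12 matched + 1 padded = 13 rows.

13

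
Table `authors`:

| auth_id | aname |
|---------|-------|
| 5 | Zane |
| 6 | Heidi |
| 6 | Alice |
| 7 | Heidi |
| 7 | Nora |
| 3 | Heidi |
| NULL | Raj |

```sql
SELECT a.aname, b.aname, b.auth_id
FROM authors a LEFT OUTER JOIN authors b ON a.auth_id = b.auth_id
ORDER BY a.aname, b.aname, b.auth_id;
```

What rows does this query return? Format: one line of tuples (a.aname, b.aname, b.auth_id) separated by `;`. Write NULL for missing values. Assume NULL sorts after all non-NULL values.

(Alice, Alice, 6); (Alice, Heidi, 6); (Heidi, Alice, 6); (Heidi, Heidi, 3); (Heidi, Heidi, 6); (Heidi, Heidi, 7); (Heidi, Nora, 7); (Nora, Heidi, 7); (Nora, Nora, 7); (Raj, NULL, NULL); (Zane, Zane, 5)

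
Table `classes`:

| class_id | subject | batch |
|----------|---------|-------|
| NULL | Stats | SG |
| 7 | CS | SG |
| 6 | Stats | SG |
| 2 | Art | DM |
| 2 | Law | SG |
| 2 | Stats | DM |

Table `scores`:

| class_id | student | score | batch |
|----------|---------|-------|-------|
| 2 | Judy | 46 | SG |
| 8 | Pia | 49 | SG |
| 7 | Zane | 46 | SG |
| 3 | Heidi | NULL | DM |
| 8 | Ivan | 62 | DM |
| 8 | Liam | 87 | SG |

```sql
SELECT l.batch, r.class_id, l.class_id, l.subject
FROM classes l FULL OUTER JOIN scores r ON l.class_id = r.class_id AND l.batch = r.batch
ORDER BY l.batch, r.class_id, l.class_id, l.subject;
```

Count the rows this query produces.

10

FULL OUTER JOIN keeps every row from both sides; unmatched rows get NULL for the other side's columns.
Matching on l.class_id = r.class_id AND l.batch = r.batch. A NULL in a compared column never satisfies the condition.
Matched pairs: 2; unmatched l rows kept: 4; unmatched r rows kept: 4.
Total: 2 matched + 8 padded = 10 rows.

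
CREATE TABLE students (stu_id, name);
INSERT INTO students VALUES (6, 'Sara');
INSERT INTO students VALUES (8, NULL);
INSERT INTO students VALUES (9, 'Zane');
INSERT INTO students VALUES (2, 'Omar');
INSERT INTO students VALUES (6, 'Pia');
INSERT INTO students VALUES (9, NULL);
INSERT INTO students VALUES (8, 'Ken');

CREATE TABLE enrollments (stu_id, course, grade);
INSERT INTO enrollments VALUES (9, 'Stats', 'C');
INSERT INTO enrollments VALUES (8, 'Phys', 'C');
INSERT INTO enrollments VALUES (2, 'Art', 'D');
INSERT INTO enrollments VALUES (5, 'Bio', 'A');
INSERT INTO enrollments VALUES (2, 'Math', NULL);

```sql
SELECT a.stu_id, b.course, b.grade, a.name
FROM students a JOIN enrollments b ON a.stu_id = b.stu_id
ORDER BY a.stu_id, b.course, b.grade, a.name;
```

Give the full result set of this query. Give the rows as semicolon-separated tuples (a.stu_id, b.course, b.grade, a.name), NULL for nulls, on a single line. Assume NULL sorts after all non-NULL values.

(2, Art, D, Omar); (2, Math, NULL, Omar); (8, Phys, C, Ken); (8, Phys, C, NULL); (9, Stats, C, Zane); (9, Stats, C, NULL)

INNER JOIN keeps only pairs where the ON condition holds.
Matching on a.stu_id = b.stu_id.
- a row (stu_id=6): no match → dropped.
- a row (stu_id=8): matches 1 b row(s) → 1 output row(s).
- a row (stu_id=9): matches 1 b row(s) → 1 output row(s).
- a row (stu_id=2): matches 2 b row(s) → 2 output row(s).
- a row (stu_id=6): no match → dropped.
- a row (stu_id=9): matches 1 b row(s) → 1 output row(s).
- a row (stu_id=8): matches 1 b row(s) → 1 output row(s).
After projecting and ordering:
a.stu_id | b.course | b.grade | a.name
2 | Art | D | Omar
2 | Math | NULL | Omar
8 | Phys | C | Ken
8 | Phys | C | NULL
9 | Stats | C | Zane
9 | Stats | C | NULL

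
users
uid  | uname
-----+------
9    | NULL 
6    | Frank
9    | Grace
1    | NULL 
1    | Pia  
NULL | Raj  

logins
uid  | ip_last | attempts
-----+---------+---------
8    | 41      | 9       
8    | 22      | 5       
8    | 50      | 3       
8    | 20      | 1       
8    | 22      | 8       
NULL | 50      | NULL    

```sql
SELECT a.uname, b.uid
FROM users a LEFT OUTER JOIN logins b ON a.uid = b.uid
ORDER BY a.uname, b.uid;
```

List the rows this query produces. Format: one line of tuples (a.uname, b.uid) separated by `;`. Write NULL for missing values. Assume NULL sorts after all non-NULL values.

(Frank, NULL); (Grace, NULL); (Pia, NULL); (Raj, NULL); (NULL, NULL); (NULL, NULL)

LEFT JOIN keeps every row from `users`; unmatched rows get NULL for `logins`'s columns.
Matching on a.uid = b.uid. A NULL in a compared column never satisfies the condition.
- a row (uid=9): no match → kept, b columns NULL.
- a row (uid=6): no match → kept, b columns NULL.
- a row (uid=9): no match → kept, b columns NULL.
- a row (uid=1): no match → kept, b columns NULL.
- a row (uid=1): no match → kept, b columns NULL.
- a row (uid=NULL): no match → kept, b columns NULL.
After projecting and ordering:
a.uname | b.uid
Frank | NULL
Grace | NULL
Pia | NULL
Raj | NULL
NULL | NULL
NULL | NULL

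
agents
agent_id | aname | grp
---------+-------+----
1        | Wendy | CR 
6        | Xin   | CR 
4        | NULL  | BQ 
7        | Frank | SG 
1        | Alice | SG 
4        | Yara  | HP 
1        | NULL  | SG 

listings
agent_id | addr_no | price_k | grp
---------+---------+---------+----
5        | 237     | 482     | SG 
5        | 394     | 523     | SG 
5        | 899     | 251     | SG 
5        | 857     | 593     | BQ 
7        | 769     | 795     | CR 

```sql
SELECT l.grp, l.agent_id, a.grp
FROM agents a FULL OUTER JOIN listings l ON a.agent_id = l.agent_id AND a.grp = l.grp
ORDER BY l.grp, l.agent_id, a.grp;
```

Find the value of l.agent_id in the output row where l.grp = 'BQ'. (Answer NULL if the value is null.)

5

FULL OUTER JOIN keeps every row from both sides; unmatched rows get NULL for the other side's columns.
Matching on a.agent_id = l.agent_id AND a.grp = l.grp.
- a row (agent_id=1, grp=CR): no match → kept, l columns NULL.
- a row (agent_id=6, grp=CR): no match → kept, l columns NULL.
- a row (agent_id=4, grp=BQ): no match → kept, l columns NULL.
- a row (agent_id=7, grp=SG): no match → kept, l columns NULL.
- a row (agent_id=1, grp=SG): no match → kept, l columns NULL.
- a row (agent_id=4, grp=HP): no match → kept, l columns NULL.
- a row (agent_id=1, grp=SG): no match → kept, l columns NULL.
- plus 5 unmatched l row(s), each kept with NULL a columns.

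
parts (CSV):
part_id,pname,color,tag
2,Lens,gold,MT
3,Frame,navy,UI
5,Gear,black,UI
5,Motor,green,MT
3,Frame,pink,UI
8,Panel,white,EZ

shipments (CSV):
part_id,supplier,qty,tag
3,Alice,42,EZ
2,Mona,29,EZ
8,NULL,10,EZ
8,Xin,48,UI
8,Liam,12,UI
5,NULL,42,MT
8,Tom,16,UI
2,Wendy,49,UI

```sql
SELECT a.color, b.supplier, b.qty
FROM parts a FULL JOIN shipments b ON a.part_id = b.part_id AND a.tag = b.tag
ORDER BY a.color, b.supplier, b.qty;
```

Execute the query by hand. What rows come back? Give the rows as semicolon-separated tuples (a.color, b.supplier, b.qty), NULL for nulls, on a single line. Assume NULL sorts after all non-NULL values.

(black, NULL, NULL); (gold, NULL, NULL); (green, NULL, 42); (navy, NULL, NULL); (pink, NULL, NULL); (white, NULL, 10); (NULL, Alice, 42); (NULL, Liam, 12); (NULL, Mona, 29); (NULL, Tom, 16); (NULL, Wendy, 49); (NULL, Xin, 48)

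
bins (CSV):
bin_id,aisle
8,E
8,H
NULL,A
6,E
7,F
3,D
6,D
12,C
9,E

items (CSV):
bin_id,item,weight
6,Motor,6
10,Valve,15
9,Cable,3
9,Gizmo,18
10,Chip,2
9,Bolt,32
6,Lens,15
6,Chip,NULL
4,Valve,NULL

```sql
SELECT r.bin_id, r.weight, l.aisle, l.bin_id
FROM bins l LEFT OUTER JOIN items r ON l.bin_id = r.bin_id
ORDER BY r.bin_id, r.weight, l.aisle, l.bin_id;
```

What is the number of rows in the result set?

LEFT JOIN keeps every row from `bins`; unmatched rows get NULL for `items`'s columns.
Matching on l.bin_id = r.bin_id. A NULL in a compared column never satisfies the condition.
Matched pairs: 9; unmatched l rows kept: 6.
Total: 9 matched + 6 padded = 15 rows.

15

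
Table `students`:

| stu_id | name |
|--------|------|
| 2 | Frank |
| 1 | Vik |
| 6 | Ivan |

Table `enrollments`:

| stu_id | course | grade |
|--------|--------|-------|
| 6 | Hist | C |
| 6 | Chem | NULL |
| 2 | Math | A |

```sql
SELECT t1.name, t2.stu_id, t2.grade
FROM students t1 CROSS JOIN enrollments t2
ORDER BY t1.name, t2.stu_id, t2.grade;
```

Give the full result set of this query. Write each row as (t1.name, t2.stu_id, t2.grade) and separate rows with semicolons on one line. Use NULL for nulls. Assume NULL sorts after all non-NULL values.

(Frank, 2, A); (Frank, 6, C); (Frank, 6, NULL); (Ivan, 2, A); (Ivan, 6, C); (Ivan, 6, NULL); (Vik, 2, A); (Vik, 6, C); (Vik, 6, NULL)

CROSS JOIN pairs every row of `students` with every row of `enrollments`: 3 × 3 = 9 rows.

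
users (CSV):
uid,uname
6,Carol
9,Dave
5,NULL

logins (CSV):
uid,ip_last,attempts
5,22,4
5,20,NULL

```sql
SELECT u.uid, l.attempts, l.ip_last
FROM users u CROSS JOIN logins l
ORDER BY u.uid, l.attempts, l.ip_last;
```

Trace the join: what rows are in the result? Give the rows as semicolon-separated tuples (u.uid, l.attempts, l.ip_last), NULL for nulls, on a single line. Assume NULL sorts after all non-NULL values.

CROSS JOIN pairs every row of `users` with every row of `logins`: 3 × 2 = 6 rows.
After projecting and ordering:
u.uid | l.attempts | l.ip_last
5 | 4 | 22
5 | NULL | 20
6 | 4 | 22
6 | NULL | 20
9 | 4 | 22
9 | NULL | 20

(5, 4, 22); (5, NULL, 20); (6, 4, 22); (6, NULL, 20); (9, 4, 22); (9, NULL, 20)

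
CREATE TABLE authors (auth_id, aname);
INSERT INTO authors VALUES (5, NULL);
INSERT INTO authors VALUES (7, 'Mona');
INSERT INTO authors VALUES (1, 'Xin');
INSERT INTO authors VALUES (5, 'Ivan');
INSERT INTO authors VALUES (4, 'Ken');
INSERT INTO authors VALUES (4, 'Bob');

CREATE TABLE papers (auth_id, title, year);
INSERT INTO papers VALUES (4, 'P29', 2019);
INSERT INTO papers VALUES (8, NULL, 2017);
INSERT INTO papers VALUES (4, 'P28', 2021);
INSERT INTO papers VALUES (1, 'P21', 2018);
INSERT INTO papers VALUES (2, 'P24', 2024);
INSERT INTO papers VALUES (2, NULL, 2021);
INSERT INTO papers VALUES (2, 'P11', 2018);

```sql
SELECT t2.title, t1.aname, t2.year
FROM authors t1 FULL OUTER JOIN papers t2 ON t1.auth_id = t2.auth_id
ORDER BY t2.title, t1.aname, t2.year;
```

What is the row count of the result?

FULL OUTER JOIN keeps every row from both sides; unmatched rows get NULL for the other side's columns.
Matching on t1.auth_id = t2.auth_id.
Matched pairs: 5; unmatched t1 rows kept: 3; unmatched t2 rows kept: 4.
Total: 5 matched + 7 padded = 12 rows.

12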